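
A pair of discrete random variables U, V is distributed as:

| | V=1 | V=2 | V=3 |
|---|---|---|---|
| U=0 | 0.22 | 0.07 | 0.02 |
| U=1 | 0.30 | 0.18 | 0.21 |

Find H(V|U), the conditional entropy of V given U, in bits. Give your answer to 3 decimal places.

Marginals: p(U) = (0.3100, 0.6900), p(V) = (0.5200, 0.2500, 0.2300).
H(V|U) = Σ p(U) · H(V|U=·).
  U=0: p=0.3100, H(V|U=0) = 1.0910
  U=1: p=0.6900, H(V|U=1) = 1.5505
Weighted sum = 1.408 bits.

1.408 bits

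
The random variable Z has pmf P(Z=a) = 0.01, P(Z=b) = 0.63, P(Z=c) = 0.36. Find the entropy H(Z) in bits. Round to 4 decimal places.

1.0170 bits

H(Z) = −Σ p·log₂ p.
  −(0.01)·log₂(0.01) = 0.06644
  −(0.63)·log₂(0.63) = 0.41994
  −(0.36)·log₂(0.36) = 0.53062
Sum: 0.06644 + 0.41994 + 0.53062 = 1.0170 bits.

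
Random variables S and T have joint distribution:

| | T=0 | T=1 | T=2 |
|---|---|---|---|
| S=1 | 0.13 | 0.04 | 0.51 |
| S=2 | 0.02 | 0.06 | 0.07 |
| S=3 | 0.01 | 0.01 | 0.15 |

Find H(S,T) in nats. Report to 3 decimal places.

H(S,T) = −Σ p(x,y)·ln p(x,y) over all 9 cells.
  cell (1,0): −0.13·ln0.13 = 0.2652
  cell (1,1): −0.04·ln0.04 = 0.1288
  cell (1,2): −0.51·ln0.51 = 0.3434
  cell (2,0): −0.02·ln0.02 = 0.0782
  cell (2,1): −0.06·ln0.06 = 0.1688
  cell (2,2): −0.07·ln0.07 = 0.1861
  cell (3,0): −0.01·ln0.01 = 0.0461
  cell (3,1): −0.01·ln0.01 = 0.0461
  cell (3,2): −0.15·ln0.15 = 0.2846
Sum = 1.547 nats.

1.547 nats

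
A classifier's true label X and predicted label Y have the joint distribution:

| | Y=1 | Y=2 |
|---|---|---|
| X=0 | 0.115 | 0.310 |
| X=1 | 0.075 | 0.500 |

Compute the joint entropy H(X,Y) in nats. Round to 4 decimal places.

H(X,Y) = −Σ p(x,y)·ln p(x,y) over all 4 cells.
  cell (0,1): −0.115·ln0.115 = 0.24872
  cell (0,2): −0.310·ln0.310 = 0.36307
  cell (1,1): −0.075·ln0.075 = 0.19427
  cell (1,2): −0.500·ln0.500 = 0.34657
Sum = 1.1526 nats.

1.1526 nats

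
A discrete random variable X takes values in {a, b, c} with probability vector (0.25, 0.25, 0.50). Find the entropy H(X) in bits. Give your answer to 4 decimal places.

1.5000 bits

H(X) = −Σ p·log₂ p.
  −(0.25)·log₂(0.25) = 0.50000
  −(0.25)·log₂(0.25) = 0.50000
  −(0.50)·log₂(0.50) = 0.50000
Sum: 0.50000 + 0.50000 + 0.50000 = 1.5000 bits.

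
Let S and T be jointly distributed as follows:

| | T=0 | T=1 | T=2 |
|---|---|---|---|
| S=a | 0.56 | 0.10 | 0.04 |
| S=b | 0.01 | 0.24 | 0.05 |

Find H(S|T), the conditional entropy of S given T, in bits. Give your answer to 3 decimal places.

Marginals: p(S) = (0.7000, 0.3000), p(T) = (0.5700, 0.3400, 0.0900).
H(S|T) = Σ p(T) · H(S|T=·).
  T=0: p=0.5700, H(S|T=0) = 0.1274
  T=1: p=0.3400, H(S|T=1) = 0.8740
  T=2: p=0.0900, H(S|T=2) = 0.9911
Weighted sum = 0.459 bits.

0.459 bits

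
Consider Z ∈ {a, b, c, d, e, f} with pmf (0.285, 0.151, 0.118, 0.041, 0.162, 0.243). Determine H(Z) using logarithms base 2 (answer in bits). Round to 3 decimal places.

H(Z) = −Σ p·log₂ p.
  −(0.285)·log₂(0.285) = 0.5161
  −(0.151)·log₂(0.151) = 0.4118
  −(0.118)·log₂(0.118) = 0.3638
  −(0.041)·log₂(0.041) = 0.1889
  −(0.162)·log₂(0.162) = 0.4254
  −(0.243)·log₂(0.243) = 0.4960
Sum: 0.5161 + 0.4118 + 0.3638 + 0.1889 + 0.4254 + 0.4960 = 2.402 bits.

2.402 bits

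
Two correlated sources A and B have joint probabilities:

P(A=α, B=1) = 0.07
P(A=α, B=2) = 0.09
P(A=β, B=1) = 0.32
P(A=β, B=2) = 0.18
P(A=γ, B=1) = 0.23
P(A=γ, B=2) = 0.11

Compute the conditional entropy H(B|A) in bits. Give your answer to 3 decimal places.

Marginals: p(A) = (0.1600, 0.5000, 0.3400), p(B) = (0.6200, 0.3800).
H(B|A) = Σ p(A) · H(B|A=·).
  A=α: p=0.1600, H(B|A=α) = 0.9887
  A=β: p=0.5000, H(B|A=β) = 0.9427
  A=γ: p=0.3400, H(B|A=γ) = 0.9082
Weighted sum = 0.938 bits.

0.938 bits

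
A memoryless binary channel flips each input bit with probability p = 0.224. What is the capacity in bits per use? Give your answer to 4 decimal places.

Binary symmetric channel: C = 1 − h₂(ε) where h₂ is the binary entropy function.
h₂(0.224) = −0.224·log₂0.224 − 0.776·log₂0.776 = 0.7674.
C = 1 − 0.7674 = 0.2326 bits per channel use.

0.2326 bits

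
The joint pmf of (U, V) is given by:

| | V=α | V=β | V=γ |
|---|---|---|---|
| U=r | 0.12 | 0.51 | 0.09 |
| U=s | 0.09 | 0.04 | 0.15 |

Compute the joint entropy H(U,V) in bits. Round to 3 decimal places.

H(U,V) = −Σ p(x,y)·log₂ p(x,y) over all 6 cells.
  cell (r,α): −0.12·log₂0.12 = 0.3671
  cell (r,β): −0.51·log₂0.51 = 0.4954
  cell (r,γ): −0.09·log₂0.09 = 0.3127
  cell (s,α): −0.09·log₂0.09 = 0.3127
  cell (s,β): −0.04·log₂0.04 = 0.1858
  cell (s,γ): −0.15·log₂0.15 = 0.4105
Sum = 2.084 bits.

2.084 bits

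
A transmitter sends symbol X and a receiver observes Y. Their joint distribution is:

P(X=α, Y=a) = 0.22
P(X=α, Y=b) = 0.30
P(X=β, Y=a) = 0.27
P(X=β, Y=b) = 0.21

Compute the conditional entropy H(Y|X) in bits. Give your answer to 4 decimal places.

0.9857 bits

Chain rule: H(Y|X) = H(X,Y) − H(X).
Marginals: p(X) = (0.5200, 0.4800), p(Y) = (0.4900, 0.5100).
H(X,Y) = 1.9845 bits; H(X) = 0.9988 bits.
H(Y|X) = 1.9845 − 0.9988 = 0.9857 bits.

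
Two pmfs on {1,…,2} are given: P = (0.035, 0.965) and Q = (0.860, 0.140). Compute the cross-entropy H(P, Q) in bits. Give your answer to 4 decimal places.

H(P,Q) = −Σ p·log₂ q.
  −0.035·log₂(0.860) = 0.00762
  −0.965·log₂(0.140) = 2.73722
H(P,Q) = 2.7448 bits.

2.7448 bits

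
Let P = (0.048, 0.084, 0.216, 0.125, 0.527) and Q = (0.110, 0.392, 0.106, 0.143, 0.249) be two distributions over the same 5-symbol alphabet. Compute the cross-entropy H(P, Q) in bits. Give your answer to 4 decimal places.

H(P,Q) = −Σ p·log₂ q.
  −0.048·log₂(0.110) = 0.15285
  −0.084·log₂(0.392) = 0.11349
  −0.216·log₂(0.106) = 0.69938
  −0.125·log₂(0.143) = 0.35074
  −0.527·log₂(0.249) = 1.05705
H(P,Q) = 2.3735 bits.

2.3735 bits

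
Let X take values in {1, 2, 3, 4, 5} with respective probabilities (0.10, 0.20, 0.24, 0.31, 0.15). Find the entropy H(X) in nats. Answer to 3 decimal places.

1.542 nats

H(X) = −Σ p·ln p.
  −(0.10)·ln(0.10) = 0.2303
  −(0.20)·ln(0.20) = 0.3219
  −(0.24)·ln(0.24) = 0.3425
  −(0.31)·ln(0.31) = 0.3631
  −(0.15)·ln(0.15) = 0.2846
Sum: 0.2303 + 0.3219 + 0.3425 + 0.3631 + 0.2846 = 1.542 nats.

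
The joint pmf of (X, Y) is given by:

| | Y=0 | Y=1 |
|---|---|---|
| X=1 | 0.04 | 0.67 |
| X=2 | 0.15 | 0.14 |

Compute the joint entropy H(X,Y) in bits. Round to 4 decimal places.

H(X,Y) = −Σ p(x,y)·log₂ p(x,y) over all 4 cells.
  cell (1,0): −0.04·log₂0.04 = 0.18575
  cell (1,1): −0.67·log₂0.67 = 0.38710
  cell (2,0): −0.15·log₂0.15 = 0.41054
  cell (2,1): −0.14·log₂0.14 = 0.39711
Sum = 1.3805 bits.

1.3805 bits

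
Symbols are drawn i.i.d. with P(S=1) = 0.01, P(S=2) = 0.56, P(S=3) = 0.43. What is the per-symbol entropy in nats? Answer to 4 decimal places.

H(S) = −Σ p·ln p.
  −(0.01)·ln(0.01) = 0.04605
  −(0.56)·ln(0.56) = 0.32470
  −(0.43)·ln(0.43) = 0.36291
Sum: 0.04605 + 0.32470 + 0.36291 = 0.7337 nats.

0.7337 nats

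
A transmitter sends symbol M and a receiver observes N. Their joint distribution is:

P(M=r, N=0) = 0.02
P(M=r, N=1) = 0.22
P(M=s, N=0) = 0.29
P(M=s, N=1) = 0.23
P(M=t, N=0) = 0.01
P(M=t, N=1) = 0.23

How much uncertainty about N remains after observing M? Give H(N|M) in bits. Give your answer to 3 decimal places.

0.674 bits

Marginals: p(M) = (0.2400, 0.5200, 0.2400), p(N) = (0.3200, 0.6800).
H(N|M) = Σ p(M) · H(N|M=·).
  M=r: p=0.2400, H(N|M=r) = 0.4138
  M=s: p=0.5200, H(N|M=s) = 0.9904
  M=t: p=0.2400, H(N|M=t) = 0.2499
Weighted sum = 0.674 bits.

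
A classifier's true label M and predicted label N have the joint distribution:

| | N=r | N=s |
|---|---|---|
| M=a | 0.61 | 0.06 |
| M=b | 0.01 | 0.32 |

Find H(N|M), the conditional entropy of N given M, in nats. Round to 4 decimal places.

Marginals: p(M) = (0.6700, 0.3300), p(N) = (0.6200, 0.3800).
H(N|M) = Σ p(M) · H(N|M=·).
  M=a: p=0.6700, H(N|M=a) = 0.3015
  M=b: p=0.3300, H(N|M=b) = 0.1358
Weighted sum = 0.2468 nats.

0.2468 nats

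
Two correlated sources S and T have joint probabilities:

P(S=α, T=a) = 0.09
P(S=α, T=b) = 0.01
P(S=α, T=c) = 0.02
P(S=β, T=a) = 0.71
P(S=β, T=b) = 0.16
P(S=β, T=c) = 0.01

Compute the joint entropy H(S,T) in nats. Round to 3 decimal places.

H(S,T) = −Σ p(x,y)·ln p(x,y) over all 6 cells.
  cell (α,a): −0.09·ln0.09 = 0.2167
  cell (α,b): −0.01·ln0.01 = 0.0461
  cell (α,c): −0.02·ln0.02 = 0.0782
  cell (β,a): −0.71·ln0.71 = 0.2432
  cell (β,b): −0.16·ln0.16 = 0.2932
  cell (β,c): −0.01·ln0.01 = 0.0461
Sum = 0.923 nats.

0.923 nats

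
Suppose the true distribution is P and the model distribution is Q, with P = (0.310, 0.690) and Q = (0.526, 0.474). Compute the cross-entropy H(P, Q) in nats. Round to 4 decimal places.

H(P,Q) = −Σ p·ln q.
  −0.310·ln(0.526) = 0.19916
  −0.690·ln(0.474) = 0.51512
H(P,Q) = 0.7143 nats.

0.7143 nats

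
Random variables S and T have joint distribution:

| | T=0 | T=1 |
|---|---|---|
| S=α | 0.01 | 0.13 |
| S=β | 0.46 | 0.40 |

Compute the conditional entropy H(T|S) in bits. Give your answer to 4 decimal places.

Marginals: p(S) = (0.1400, 0.8600), p(T) = (0.4700, 0.5300).
H(T|S) = Σ p(S) · H(T|S=·).
  S=α: p=0.1400, H(T|S=α) = 0.3712
  S=β: p=0.8600, H(T|S=β) = 0.9965
Weighted sum = 0.9090 bits.

0.9090 bits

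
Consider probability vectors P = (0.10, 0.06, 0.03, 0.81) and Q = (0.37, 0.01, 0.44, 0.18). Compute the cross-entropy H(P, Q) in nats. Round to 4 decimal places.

1.7894 nats

H(P,Q) = −Σ p·ln q.
  −0.10·ln(0.37) = 0.09943
  −0.06·ln(0.01) = 0.27631
  −0.03·ln(0.44) = 0.02463
  −0.81·ln(0.18) = 1.38899
H(P,Q) = 1.7894 nats.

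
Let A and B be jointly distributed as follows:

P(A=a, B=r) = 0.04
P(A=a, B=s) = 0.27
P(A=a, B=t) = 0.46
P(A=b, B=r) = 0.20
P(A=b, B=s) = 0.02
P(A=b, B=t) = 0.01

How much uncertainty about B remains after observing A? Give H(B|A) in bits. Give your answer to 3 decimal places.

1.077 bits

Chain rule: H(B|A) = H(A,B) − H(A).
Marginals: p(A) = (0.7700, 0.2300), p(B) = (0.2400, 0.2900, 0.4700).
H(A,B) = 1.8548 bits; H(A) = 0.7780 bits.
H(B|A) = 1.8548 − 0.7780 = 1.077 bits.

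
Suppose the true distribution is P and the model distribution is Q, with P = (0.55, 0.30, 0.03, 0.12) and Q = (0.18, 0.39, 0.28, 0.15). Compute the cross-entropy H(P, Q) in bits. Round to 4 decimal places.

H(P,Q) = −Σ p·log₂ q.
  −0.55·log₂(0.18) = 1.36066
  −0.30·log₂(0.39) = 0.40754
  −0.03·log₂(0.28) = 0.05510
  −0.12·log₂(0.15) = 0.32844
H(P,Q) = 2.1517 bits.

2.1517 bits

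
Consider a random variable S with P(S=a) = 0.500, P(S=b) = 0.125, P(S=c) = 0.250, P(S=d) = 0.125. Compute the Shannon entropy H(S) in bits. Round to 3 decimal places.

H(S) = −Σ p·log₂ p.
  −(0.500)·log₂(0.500) = 0.5000
  −(0.125)·log₂(0.125) = 0.3750
  −(0.250)·log₂(0.250) = 0.5000
  −(0.125)·log₂(0.125) = 0.3750
Sum: 0.5000 + 0.3750 + 0.5000 + 0.3750 = 1.750 bits.

1.750 bits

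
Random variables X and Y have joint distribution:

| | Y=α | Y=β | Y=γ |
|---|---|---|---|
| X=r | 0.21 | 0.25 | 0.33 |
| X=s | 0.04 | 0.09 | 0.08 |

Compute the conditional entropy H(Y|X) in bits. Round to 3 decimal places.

1.549 bits

Chain rule: H(Y|X) = H(X,Y) − H(X).
Marginals: p(X) = (0.7900, 0.2100), p(Y) = (0.2500, 0.3400, 0.4100).
H(X,Y) = 2.2906 bits; H(X) = 0.7415 bits.
H(Y|X) = 2.2906 − 0.7415 = 1.549 bits.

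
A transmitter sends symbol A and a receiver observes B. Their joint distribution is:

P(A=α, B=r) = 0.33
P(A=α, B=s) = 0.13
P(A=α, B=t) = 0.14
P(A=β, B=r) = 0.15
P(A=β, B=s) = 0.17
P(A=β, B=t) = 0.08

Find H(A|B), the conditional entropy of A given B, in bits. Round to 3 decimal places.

Chain rule: H(A|B) = H(A,B) − H(B).
Marginals: p(A) = (0.6000, 0.4000), p(B) = (0.4800, 0.3000, 0.2200).
H(A,B) = 2.4442 bits; H(B) = 1.5099 bits.
H(A|B) = 2.4442 − 1.5099 = 0.934 bits.

0.934 bits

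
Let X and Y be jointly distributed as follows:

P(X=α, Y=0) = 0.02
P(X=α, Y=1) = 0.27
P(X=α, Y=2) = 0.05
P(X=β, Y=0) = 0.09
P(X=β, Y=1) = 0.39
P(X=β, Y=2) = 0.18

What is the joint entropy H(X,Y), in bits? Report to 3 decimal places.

2.127 bits

H(X,Y) = −Σ p(x,y)·log₂ p(x,y) over all 6 cells.
  cell (α,0): −0.02·log₂0.02 = 0.1129
  cell (α,1): −0.27·log₂0.27 = 0.5100
  cell (α,2): −0.05·log₂0.05 = 0.2161
  cell (β,0): −0.09·log₂0.09 = 0.3127
  cell (β,1): −0.39·log₂0.39 = 0.5298
  cell (β,2): −0.18·log₂0.18 = 0.4453
Sum = 2.127 bits.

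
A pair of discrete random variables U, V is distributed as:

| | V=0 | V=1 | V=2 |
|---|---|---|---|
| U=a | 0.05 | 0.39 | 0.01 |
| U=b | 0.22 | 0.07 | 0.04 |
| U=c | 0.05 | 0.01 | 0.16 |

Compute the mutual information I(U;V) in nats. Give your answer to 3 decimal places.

Marginals: p(U) = (0.4500, 0.3300, 0.2200), p(V) = (0.3200, 0.4700, 0.2100).
I(U;V) = H(U) + H(V) − H(U,V).
H(U) = 1.0583, H(V) = 1.0472, H(U,V) = 1.7001.
I(U;V) = 1.0583 + 1.0472 − 1.7001 = 0.405 nats.

0.405 nats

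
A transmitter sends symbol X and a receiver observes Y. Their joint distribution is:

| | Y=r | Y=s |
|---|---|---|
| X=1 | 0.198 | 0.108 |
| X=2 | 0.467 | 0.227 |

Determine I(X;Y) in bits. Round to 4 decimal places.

Marginals: p(X) = (0.3060, 0.6940), p(Y) = (0.6650, 0.3350).
I(X;Y) = H(X) + H(Y) − H(X,Y).
H(X) = 0.8885, H(Y) = 0.9200, H(X,Y) = 1.8080.
I(X;Y) = 0.8885 + 0.9200 − 1.8080 = 0.0005 bits.

0.0005 bits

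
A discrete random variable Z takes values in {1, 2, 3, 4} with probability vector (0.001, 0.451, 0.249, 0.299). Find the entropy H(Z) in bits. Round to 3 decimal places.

1.548 bits

H(Z) = −Σ p·log₂ p.
  −(0.001)·log₂(0.001) = 0.0100
  −(0.451)·log₂(0.451) = 0.5181
  −(0.249)·log₂(0.249) = 0.4994
  −(0.299)·log₂(0.299) = 0.5208
Sum: 0.0100 + 0.5181 + 0.4994 + 0.5208 = 1.548 bits.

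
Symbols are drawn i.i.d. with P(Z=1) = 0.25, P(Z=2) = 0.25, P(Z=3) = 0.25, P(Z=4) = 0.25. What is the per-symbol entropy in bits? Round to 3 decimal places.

H(Z) = −Σ p·log₂ p.
  −(0.25)·log₂(0.25) = 0.5000
  −(0.25)·log₂(0.25) = 0.5000
  −(0.25)·log₂(0.25) = 0.5000
  −(0.25)·log₂(0.25) = 0.5000
Sum: 0.5000 + 0.5000 + 0.5000 + 0.5000 = 2.000 bits.

2.000 bits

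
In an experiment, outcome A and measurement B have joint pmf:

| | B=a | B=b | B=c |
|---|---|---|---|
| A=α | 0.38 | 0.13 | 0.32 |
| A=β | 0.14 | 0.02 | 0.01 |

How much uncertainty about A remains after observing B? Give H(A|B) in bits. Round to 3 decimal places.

Chain rule: H(A|B) = H(A,B) − H(B).
Marginals: p(A) = (0.8300, 0.1700), p(B) = (0.5200, 0.1500, 0.3300).
H(A,B) = 2.0156 bits; H(B) = 1.4289 bits.
H(A|B) = 2.0156 − 1.4289 = 0.587 bits.

0.587 bits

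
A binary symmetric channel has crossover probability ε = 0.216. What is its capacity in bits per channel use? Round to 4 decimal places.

0.2472 bits

Binary symmetric channel: C = 1 − h₂(ε) where h₂ is the binary entropy function.
h₂(0.216) = −0.216·log₂0.216 − 0.784·log₂0.784 = 0.7528.
C = 1 − 0.7528 = 0.2472 bits per channel use.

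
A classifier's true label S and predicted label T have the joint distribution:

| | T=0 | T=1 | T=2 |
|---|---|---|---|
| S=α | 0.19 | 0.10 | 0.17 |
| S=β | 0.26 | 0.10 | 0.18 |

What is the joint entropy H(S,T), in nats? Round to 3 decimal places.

1.736 nats

H(S,T) = −Σ p(x,y)·ln p(x,y) over all 6 cells.
  cell (α,0): −0.19·ln0.19 = 0.3155
  cell (α,1): −0.10·ln0.10 = 0.2303
  cell (α,2): −0.17·ln0.17 = 0.3012
  cell (β,0): −0.26·ln0.26 = 0.3502
  cell (β,1): −0.10·ln0.10 = 0.2303
  cell (β,2): −0.18·ln0.18 = 0.3087
Sum = 1.736 nats.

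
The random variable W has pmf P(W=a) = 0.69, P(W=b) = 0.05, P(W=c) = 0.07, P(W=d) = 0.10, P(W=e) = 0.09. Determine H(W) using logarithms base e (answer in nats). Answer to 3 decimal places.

H(W) = −Σ p·ln p.
  −(0.69)·ln(0.69) = 0.2560
  −(0.05)·ln(0.05) = 0.1498
  −(0.07)·ln(0.07) = 0.1861
  −(0.10)·ln(0.10) = 0.2303
  −(0.09)·ln(0.09) = 0.2167
Sum: 0.2560 + 0.1498 + 0.1861 + 0.2303 + 0.2167 = 1.039 nats.

1.039 nats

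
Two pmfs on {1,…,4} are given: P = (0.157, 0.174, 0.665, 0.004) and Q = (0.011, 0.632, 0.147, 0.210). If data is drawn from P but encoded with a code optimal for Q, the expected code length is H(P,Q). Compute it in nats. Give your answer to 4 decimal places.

H(P,Q) = −Σ p·ln q.
  −0.157·ln(0.011) = 0.70805
  −0.174·ln(0.632) = 0.07984
  −0.665·ln(0.147) = 1.27502
  −0.004·ln(0.210) = 0.00624
H(P,Q) = 2.0692 nats.

2.0692 nats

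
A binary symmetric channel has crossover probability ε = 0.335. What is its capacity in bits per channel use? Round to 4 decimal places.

0.0800 bits

Binary symmetric channel: C = 1 − h₂(ε) where h₂ is the binary entropy function.
h₂(0.335) = −0.335·log₂0.335 − 0.665·log₂0.665 = 0.9200.
C = 1 − 0.9200 = 0.0800 bits per channel use.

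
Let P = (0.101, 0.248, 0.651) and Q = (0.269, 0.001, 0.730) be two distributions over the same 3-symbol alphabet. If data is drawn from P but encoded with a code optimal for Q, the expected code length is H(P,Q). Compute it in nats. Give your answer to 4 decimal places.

H(P,Q) = −Σ p·ln q.
  −0.101·ln(0.269) = 0.13262
  −0.248·ln(0.001) = 1.71312
  −0.651·ln(0.730) = 0.20488
H(P,Q) = 2.0506 nats.

2.0506 nats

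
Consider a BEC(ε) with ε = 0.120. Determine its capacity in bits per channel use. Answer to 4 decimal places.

0.8800 bits

Binary erasure channel: capacity C = 1 − ε.
C = 1 − 0.120 = 0.8800 bits per channel use.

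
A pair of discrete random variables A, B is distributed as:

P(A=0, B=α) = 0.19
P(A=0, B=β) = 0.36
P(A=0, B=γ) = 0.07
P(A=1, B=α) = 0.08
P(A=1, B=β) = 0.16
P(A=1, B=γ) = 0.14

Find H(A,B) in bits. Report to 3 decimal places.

2.366 bits

H(A,B) = −Σ p(x,y)·log₂ p(x,y) over all 6 cells.
  cell (0,α): −0.19·log₂0.19 = 0.4552
  cell (0,β): −0.36·log₂0.36 = 0.5306
  cell (0,γ): −0.07·log₂0.07 = 0.2686
  cell (1,α): −0.08·log₂0.08 = 0.2915
  cell (1,β): −0.16·log₂0.16 = 0.4230
  cell (1,γ): −0.14·log₂0.14 = 0.3971
Sum = 2.366 bits.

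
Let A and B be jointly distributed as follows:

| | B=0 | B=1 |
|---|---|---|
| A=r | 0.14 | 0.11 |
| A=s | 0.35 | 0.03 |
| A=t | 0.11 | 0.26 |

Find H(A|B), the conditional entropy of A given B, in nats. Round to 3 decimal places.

Chain rule: H(A|B) = H(A,B) − H(B).
Marginals: p(A) = (0.2500, 0.3800, 0.3700), p(B) = (0.6000, 0.4000).
H(A,B) = 1.5837 nats; H(B) = 0.6730 nats.
H(A|B) = 1.5837 − 0.6730 = 0.911 nats.

0.911 nats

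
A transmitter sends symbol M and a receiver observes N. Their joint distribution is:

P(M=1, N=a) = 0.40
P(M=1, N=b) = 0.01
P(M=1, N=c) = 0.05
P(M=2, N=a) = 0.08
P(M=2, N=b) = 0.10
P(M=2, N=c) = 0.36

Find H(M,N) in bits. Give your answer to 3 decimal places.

H(M,N) = −Σ p(x,y)·log₂ p(x,y) over all 6 cells.
  cell (1,a): −0.40·log₂0.40 = 0.5288
  cell (1,b): −0.01·log₂0.01 = 0.0664
  cell (1,c): −0.05·log₂0.05 = 0.2161
  cell (2,a): −0.08·log₂0.08 = 0.2915
  cell (2,b): −0.10·log₂0.10 = 0.3322
  cell (2,c): −0.36·log₂0.36 = 0.5306
Sum = 1.966 bits.

1.966 bits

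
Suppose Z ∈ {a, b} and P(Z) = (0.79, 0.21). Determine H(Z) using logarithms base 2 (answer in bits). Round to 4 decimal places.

H(Z) = −Σ p·log₂ p.
  −(0.79)·log₂(0.79) = 0.26866
  −(0.21)·log₂(0.21) = 0.47282
Sum: 0.26866 + 0.47282 = 0.7415 bits.

0.7415 bits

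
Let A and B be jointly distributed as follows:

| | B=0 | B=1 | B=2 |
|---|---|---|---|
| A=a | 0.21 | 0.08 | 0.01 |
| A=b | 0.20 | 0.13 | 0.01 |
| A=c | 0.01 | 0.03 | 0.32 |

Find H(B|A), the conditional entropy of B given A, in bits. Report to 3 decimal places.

Chain rule: H(B|A) = H(A,B) − H(A).
Marginals: p(A) = (0.3000, 0.3400, 0.3600), p(B) = (0.4200, 0.2400, 0.3400).
H(A,B) = 2.4885 bits; H(A) = 1.5809 bits.
H(B|A) = 2.4885 − 1.5809 = 0.908 bits.

0.908 bits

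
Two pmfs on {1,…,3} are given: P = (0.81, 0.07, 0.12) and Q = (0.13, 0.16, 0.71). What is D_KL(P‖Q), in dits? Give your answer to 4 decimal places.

0.5258 dits

D(P‖Q) = Σ p·log₁₀(p/q).
  0.81·log₁₀(0.81/0.13) = 0.64358
  0.07·log₁₀(0.07/0.16) = -0.02513
  0.12·log₁₀(0.12/0.71) = -0.09265
D(P‖Q) = 0.5258 dits.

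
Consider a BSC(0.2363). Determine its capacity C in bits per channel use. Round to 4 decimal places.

Binary symmetric channel: C = 1 − h₂(ε) where h₂ is the binary entropy function.
h₂(0.2363) = −0.2363·log₂0.2363 − 0.7637·log₂0.7637 = 0.7888.
C = 1 − 0.7888 = 0.2112 bits per channel use.

0.2112 bits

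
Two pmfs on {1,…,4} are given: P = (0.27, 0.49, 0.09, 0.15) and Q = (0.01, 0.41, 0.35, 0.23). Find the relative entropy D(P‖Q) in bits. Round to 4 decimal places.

1.1410 bits

D(P‖Q) = Σ p·log₂(p/q).
  0.27·log₂(0.27/0.01) = 1.28382
  0.49·log₂(0.49/0.41) = 0.12601
  0.09·log₂(0.09/0.35) = -0.17634
  0.15·log₂(0.15/0.23) = -0.09250
D(P‖Q) = 1.1410 bits.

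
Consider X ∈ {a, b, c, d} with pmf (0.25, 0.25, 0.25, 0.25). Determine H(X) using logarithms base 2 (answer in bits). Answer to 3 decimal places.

2.000 bits

H(X) = −Σ p·log₂ p.
  −(0.25)·log₂(0.25) = 0.5000
  −(0.25)·log₂(0.25) = 0.5000
  −(0.25)·log₂(0.25) = 0.5000
  −(0.25)·log₂(0.25) = 0.5000
Sum: 0.5000 + 0.5000 + 0.5000 + 0.5000 = 2.000 bits.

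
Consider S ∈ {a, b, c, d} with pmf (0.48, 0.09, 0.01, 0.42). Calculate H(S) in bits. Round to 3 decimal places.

1.413 bits

H(S) = −Σ p·log₂ p.
  −(0.48)·log₂(0.48) = 0.5083
  −(0.09)·log₂(0.09) = 0.3127
  −(0.01)·log₂(0.01) = 0.0664
  −(0.42)·log₂(0.42) = 0.5256
Sum: 0.5083 + 0.3127 + 0.0664 + 0.5256 = 1.413 bits.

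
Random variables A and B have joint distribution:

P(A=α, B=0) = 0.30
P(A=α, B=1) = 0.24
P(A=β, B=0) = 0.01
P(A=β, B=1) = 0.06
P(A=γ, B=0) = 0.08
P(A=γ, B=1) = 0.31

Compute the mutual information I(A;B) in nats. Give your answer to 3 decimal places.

Marginals: p(A) = (0.5400, 0.0700, 0.3900), p(B) = (0.3900, 0.6100).
I(A;B) = Σ p(x,y)·ln[p(x,y)/(p(x)p(y))].
  (α,0): 0.30·ln(1.4245) = 0.1061
  (α,1): 0.24·ln(0.7286) = -0.0760
  (β,0): 0.01·ln(0.3663) = -0.0100
  (β,1): 0.06·ln(1.4052) = 0.0204
  (γ,0): 0.08·ln(0.5260) = -0.0514
  (γ,1): 0.31·ln(1.3031) = 0.0821
Sum = 0.071 nats.

0.071 nats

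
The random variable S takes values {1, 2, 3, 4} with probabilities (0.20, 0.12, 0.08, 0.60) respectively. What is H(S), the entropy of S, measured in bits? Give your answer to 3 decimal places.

H(S) = −Σ p·log₂ p.
  −(0.20)·log₂(0.20) = 0.4644
  −(0.12)·log₂(0.12) = 0.3671
  −(0.08)·log₂(0.08) = 0.2915
  −(0.60)·log₂(0.60) = 0.4422
Sum: 0.4644 + 0.3671 + 0.2915 + 0.4422 = 1.565 bits.

1.565 bits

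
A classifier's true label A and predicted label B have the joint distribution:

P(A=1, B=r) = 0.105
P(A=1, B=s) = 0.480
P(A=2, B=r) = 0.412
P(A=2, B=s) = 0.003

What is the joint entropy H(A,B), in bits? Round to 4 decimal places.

H(A,B) = −Σ p(x,y)·log₂ p(x,y) over all 4 cells.
  cell (1,r): −0.105·log₂0.105 = 0.34141
  cell (1,s): −0.480·log₂0.480 = 0.50827
  cell (2,r): −0.412·log₂0.412 = 0.52706
  cell (2,s): −0.003·log₂0.003 = 0.02514
Sum = 1.4019 bits.

1.4019 bits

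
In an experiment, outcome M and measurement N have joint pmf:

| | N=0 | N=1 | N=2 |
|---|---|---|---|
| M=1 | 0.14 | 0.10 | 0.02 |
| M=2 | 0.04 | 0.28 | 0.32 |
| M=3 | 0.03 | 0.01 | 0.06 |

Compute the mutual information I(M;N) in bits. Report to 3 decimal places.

Marginals: p(M) = (0.2600, 0.6400, 0.1000), p(N) = (0.2100, 0.3900, 0.4000).
I(M;N) = Σ p(x,y)·log₂[p(x,y)/(p(x)p(y))].
  (1,0): 0.14·log₂(2.5641) = 0.1902
  (1,1): 0.10·log₂(0.9862) = -0.0020
  (1,2): 0.02·log₂(0.1923) = -0.0476
  (2,0): 0.04·log₂(0.2976) = -0.0699
  (2,1): 0.28·log₂(1.1218) = 0.0464
  (2,2): 0.32·log₂(1.2500) = 0.1030
  (3,0): 0.03·log₂(1.4286) = 0.0154
  (3,1): 0.01·log₂(0.2564) = -0.0196
  (3,2): 0.06·log₂(1.5000) = 0.0351
Sum = 0.251 bits.

0.251 bits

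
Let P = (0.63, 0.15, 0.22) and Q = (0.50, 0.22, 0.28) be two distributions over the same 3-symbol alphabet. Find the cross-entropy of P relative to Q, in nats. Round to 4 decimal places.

H(P,Q) = −Σ p·ln q.
  −0.63·ln(0.50) = 0.43668
  −0.15·ln(0.22) = 0.22712
  −0.22·ln(0.28) = 0.28005
H(P,Q) = 0.9439 nats.

0.9439 nats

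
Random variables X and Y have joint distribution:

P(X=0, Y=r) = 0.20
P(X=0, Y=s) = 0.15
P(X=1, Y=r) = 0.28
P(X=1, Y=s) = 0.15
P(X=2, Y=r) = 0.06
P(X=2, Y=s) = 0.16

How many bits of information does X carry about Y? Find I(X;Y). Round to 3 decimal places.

0.063 bits

Marginals: p(X) = (0.3500, 0.4300, 0.2200), p(Y) = (0.5400, 0.4600).
I(X;Y) = H(X) + H(Y) − H(X,Y).
H(X) = 1.5342, H(Y) = 0.9954, H(X,Y) = 2.4662.
I(X;Y) = 1.5342 + 0.9954 − 2.4662 = 0.063 bits.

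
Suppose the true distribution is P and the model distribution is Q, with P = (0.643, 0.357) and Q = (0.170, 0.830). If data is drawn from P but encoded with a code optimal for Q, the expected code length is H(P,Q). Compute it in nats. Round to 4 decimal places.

1.2059 nats

H(P,Q) = −Σ p·ln q.
  −0.643·ln(0.170) = 1.13937
  −0.357·ln(0.830) = 0.06652
H(P,Q) = 1.2059 nats.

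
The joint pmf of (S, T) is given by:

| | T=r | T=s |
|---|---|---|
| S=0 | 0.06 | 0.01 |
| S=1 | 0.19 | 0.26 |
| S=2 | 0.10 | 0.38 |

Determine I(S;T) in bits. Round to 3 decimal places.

Marginals: p(S) = (0.0700, 0.4500, 0.4800), p(T) = (0.3500, 0.6500).
I(S;T) = Σ p(x,y)·log₂[p(x,y)/(p(x)p(y))].
  (0,r): 0.06·log₂(2.4490) = 0.0775
  (0,s): 0.01·log₂(0.2198) = -0.0219
  (1,r): 0.19·log₂(1.2063) = 0.0514
  (1,s): 0.26·log₂(0.8889) = -0.0442
  (2,r): 0.10·log₂(0.5952) = -0.0748
  (2,s): 0.38·log₂(1.2179) = 0.1081
Sum = 0.096 bits.

0.096 bits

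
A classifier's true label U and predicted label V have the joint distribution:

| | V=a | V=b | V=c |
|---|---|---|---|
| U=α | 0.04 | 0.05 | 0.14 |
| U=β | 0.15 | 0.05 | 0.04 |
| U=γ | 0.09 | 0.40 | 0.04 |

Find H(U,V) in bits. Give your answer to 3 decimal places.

H(U,V) = −Σ p(x,y)·log₂ p(x,y) over all 9 cells.
  cell (α,a): −0.04·log₂0.04 = 0.1858
  cell (α,b): −0.05·log₂0.05 = 0.2161
  cell (α,c): −0.14·log₂0.14 = 0.3971
  cell (β,a): −0.15·log₂0.15 = 0.4105
  cell (β,b): −0.05·log₂0.05 = 0.2161
  cell (β,c): −0.04·log₂0.04 = 0.1858
  cell (γ,a): −0.09·log₂0.09 = 0.3127
  cell (γ,b): −0.40·log₂0.40 = 0.5288
  cell (γ,c): −0.04·log₂0.04 = 0.1858
Sum = 2.639 bits.

2.639 bits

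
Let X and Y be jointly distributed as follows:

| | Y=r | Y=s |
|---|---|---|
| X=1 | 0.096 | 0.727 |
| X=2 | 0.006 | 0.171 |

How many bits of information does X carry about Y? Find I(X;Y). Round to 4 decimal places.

0.0098 bits

Marginals: p(X) = (0.8230, 0.1770), p(Y) = (0.1020, 0.8980).
I(X;Y) = Σ p(x,y)·log₂[p(x,y)/(p(x)p(y))].
  (1,r): 0.096·log₂(1.1436) = 0.01858
  (1,s): 0.727·log₂(0.9837) = -0.01725
  (2,r): 0.006·log₂(0.3323) = -0.00954
  (2,s): 0.171·log₂(1.0758) = 0.01803
Sum = 0.0098 bits.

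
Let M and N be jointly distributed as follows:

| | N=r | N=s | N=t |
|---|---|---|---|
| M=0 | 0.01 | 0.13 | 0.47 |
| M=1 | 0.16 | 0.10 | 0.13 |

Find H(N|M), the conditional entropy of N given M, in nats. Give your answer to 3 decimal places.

0.786 nats

Marginals: p(M) = (0.6100, 0.3900), p(N) = (0.1700, 0.2300, 0.6000).
H(N|M) = Σ p(M) · H(N|M=·).
  M=0: p=0.6100, H(N|M=0) = 0.5977
  M=1: p=0.3900, H(N|M=1) = 1.0807
Weighted sum = 0.786 nats.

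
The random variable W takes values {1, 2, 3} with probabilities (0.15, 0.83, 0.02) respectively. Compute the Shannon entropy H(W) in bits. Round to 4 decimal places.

0.7465 bits

H(W) = −Σ p·log₂ p.
  −(0.15)·log₂(0.15) = 0.41054
  −(0.83)·log₂(0.83) = 0.22312
  −(0.02)·log₂(0.02) = 0.11288
Sum: 0.41054 + 0.22312 + 0.11288 = 0.7465 bits.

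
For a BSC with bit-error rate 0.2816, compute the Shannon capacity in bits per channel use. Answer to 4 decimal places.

0.1424 bits

Binary symmetric channel: C = 1 − h₂(ε) where h₂ is the binary entropy function.
h₂(0.2816) = −0.2816·log₂0.2816 − 0.7184·log₂0.7184 = 0.8576.
C = 1 − 0.8576 = 0.1424 bits per channel use.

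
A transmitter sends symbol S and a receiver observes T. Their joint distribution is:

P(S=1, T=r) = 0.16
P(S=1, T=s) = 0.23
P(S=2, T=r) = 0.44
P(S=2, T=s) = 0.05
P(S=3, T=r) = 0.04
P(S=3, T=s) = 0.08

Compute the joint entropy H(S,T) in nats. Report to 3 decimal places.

H(S,T) = −Σ p(x,y)·ln p(x,y) over all 6 cells.
  cell (1,r): −0.16·ln0.16 = 0.2932
  cell (1,s): −0.23·ln0.23 = 0.3380
  cell (2,r): −0.44·ln0.44 = 0.3612
  cell (2,s): −0.05·ln0.05 = 0.1498
  cell (3,r): −0.04·ln0.04 = 0.1288
  cell (3,s): −0.08·ln0.08 = 0.2021
Sum = 1.473 nats.

1.473 nats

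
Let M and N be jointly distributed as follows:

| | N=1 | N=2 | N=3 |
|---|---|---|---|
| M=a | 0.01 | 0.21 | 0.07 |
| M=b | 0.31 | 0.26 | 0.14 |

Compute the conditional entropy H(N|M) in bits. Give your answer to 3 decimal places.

Marginals: p(M) = (0.2900, 0.7100), p(N) = (0.3200, 0.4700, 0.2100).
H(N|M) = Σ p(M) · H(N|M=·).
  M=a: p=0.2900, H(N|M=a) = 0.9997
  M=b: p=0.7100, H(N|M=b) = 1.5146
Weighted sum = 1.365 bits.

1.365 bits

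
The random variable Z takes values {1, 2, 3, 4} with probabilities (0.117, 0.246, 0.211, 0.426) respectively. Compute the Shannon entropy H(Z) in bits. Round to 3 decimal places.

1.858 bits

H(Z) = −Σ p·log₂ p.
  −(0.117)·log₂(0.117) = 0.3622
  −(0.246)·log₂(0.246) = 0.4977
  −(0.211)·log₂(0.211) = 0.4736
  −(0.426)·log₂(0.426) = 0.5244
Sum: 0.3622 + 0.4977 + 0.4736 + 0.5244 = 1.858 bits.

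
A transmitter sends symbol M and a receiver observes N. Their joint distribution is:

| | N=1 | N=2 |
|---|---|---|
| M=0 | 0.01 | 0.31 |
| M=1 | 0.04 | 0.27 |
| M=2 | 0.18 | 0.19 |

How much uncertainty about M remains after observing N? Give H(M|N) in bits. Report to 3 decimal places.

1.409 bits

Chain rule: H(M|N) = H(M,N) − H(N).
Marginals: p(M) = (0.3200, 0.3100, 0.3700), p(N) = (0.2300, 0.7700).
H(M,N) = 2.1865 bits; H(N) = 0.7780 bits.
H(M|N) = 2.1865 − 0.7780 = 1.409 bits.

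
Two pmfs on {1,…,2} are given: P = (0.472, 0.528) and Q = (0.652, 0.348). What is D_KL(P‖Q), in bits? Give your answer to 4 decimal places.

0.0976 bits

D(P‖Q) = Σ p·log₂(p/q).
  0.472·log₂(0.472/0.652) = -0.21999
  0.528·log₂(0.528/0.348) = 0.31757
D(P‖Q) = 0.0976 bits.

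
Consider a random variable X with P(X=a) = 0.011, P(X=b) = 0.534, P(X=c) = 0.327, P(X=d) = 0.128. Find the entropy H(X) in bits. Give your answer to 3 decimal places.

H(X) = −Σ p·log₂ p.
  −(0.011)·log₂(0.011) = 0.0716
  −(0.534)·log₂(0.534) = 0.4833
  −(0.327)·log₂(0.327) = 0.5273
  −(0.128)·log₂(0.128) = 0.3796
Sum: 0.0716 + 0.4833 + 0.5273 + 0.3796 = 1.462 bits.

1.462 bits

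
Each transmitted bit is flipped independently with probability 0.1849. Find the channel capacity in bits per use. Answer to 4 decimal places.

Binary symmetric channel: C = 1 − h₂(ε) where h₂ is the binary entropy function.
h₂(0.1849) = −0.1849·log₂0.1849 − 0.8151·log₂0.8151 = 0.6907.
C = 1 − 0.6907 = 0.3093 bits per channel use.

0.3093 bits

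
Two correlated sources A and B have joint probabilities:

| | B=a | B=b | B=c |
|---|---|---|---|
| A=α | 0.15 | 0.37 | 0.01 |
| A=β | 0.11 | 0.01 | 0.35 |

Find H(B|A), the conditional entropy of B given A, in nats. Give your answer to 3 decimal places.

Chain rule: H(B|A) = H(A,B) − H(A).
Marginals: p(A) = (0.5300, 0.4700), p(B) = (0.2600, 0.3800, 0.3600).
H(A,B) = 1.3548 nats; H(A) = 0.6913 nats.
H(B|A) = 1.3548 − 0.6913 = 0.663 nats.

0.663 nats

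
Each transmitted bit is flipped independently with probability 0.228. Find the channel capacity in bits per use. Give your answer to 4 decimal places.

0.2255 bits

Binary symmetric channel: C = 1 − h₂(ε) where h₂ is the binary entropy function.
h₂(0.228) = −0.228·log₂0.228 − 0.772·log₂0.772 = 0.7745.
C = 1 − 0.7745 = 0.2255 bits per channel use.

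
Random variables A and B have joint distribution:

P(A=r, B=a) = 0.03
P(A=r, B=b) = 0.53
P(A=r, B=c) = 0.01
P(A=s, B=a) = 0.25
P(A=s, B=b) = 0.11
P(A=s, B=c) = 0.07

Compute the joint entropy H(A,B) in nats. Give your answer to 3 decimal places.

H(A,B) = −Σ p(x,y)·ln p(x,y) over all 6 cells.
  cell (r,a): −0.03·ln0.03 = 0.1052
  cell (r,b): −0.53·ln0.53 = 0.3365
  cell (r,c): −0.01·ln0.01 = 0.0461
  cell (s,a): −0.25·ln0.25 = 0.3466
  cell (s,b): −0.11·ln0.11 = 0.2428
  cell (s,c): −0.07·ln0.07 = 0.1861
Sum = 1.263 nats.

1.263 nats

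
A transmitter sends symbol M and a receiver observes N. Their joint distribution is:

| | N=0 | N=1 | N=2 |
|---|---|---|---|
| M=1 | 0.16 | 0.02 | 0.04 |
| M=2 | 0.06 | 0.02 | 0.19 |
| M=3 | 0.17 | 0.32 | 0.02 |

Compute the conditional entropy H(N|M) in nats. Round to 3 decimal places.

Marginals: p(M) = (0.2200, 0.2700, 0.5100), p(N) = (0.3900, 0.3600, 0.2500).
H(N|M) = Σ p(M) · H(N|M=·).
  M=1: p=0.2200, H(N|M=1) = 0.7595
  M=2: p=0.2700, H(N|M=2) = 0.7743
  M=3: p=0.5100, H(N|M=3) = 0.7857
Weighted sum = 0.777 nats.

0.777 nats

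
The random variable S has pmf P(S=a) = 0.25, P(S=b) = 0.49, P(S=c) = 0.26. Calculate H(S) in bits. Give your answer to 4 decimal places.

H(S) = −Σ p·log₂ p.
  −(0.25)·log₂(0.25) = 0.50000
  −(0.49)·log₂(0.49) = 0.50428
  −(0.26)·log₂(0.26) = 0.50529
Sum: 0.50000 + 0.50428 + 0.50529 = 1.5096 bits.

1.5096 bits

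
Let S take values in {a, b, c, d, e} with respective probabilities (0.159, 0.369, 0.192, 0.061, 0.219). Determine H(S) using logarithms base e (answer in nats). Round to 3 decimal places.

H(S) = −Σ p·ln p.
  −(0.159)·ln(0.159) = 0.2924
  −(0.369)·ln(0.369) = 0.3679
  −(0.192)·ln(0.192) = 0.3168
  −(0.061)·ln(0.061) = 0.1706
  −(0.219)·ln(0.219) = 0.3326
Sum: 0.2924 + 0.3679 + 0.3168 + 0.1706 + 0.3326 = 1.480 nats.

1.480 nats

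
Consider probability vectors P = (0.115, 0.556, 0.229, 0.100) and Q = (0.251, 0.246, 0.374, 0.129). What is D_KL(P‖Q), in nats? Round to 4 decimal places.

0.2258 nats

D(P‖Q) = Σ p·ln(p/q).
  0.115·ln(0.115/0.251) = -0.08976
  0.556·ln(0.556/0.246) = 0.45338
  0.229·ln(0.229/0.374) = -0.11233
  0.100·ln(0.100/0.129) = -0.02546
D(P‖Q) = 0.2258 nats.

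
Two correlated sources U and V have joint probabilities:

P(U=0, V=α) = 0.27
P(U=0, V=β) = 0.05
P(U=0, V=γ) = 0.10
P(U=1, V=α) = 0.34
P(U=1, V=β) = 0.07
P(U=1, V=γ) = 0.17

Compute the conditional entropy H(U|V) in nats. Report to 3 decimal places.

Marginals: p(U) = (0.4200, 0.5800), p(V) = (0.6100, 0.1200, 0.2700).
H(U|V) = Σ p(V) · H(U|V=·).
  V=α: p=0.6100, H(U|V=α) = 0.6865
  V=β: p=0.1200, H(U|V=β) = 0.6792
  V=γ: p=0.2700, H(U|V=γ) = 0.6592
Weighted sum = 0.678 nats.

0.678 nats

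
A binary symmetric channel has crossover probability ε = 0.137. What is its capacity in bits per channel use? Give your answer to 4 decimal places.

0.4237 bits

Binary symmetric channel: C = 1 − h₂(ε) where h₂ is the binary entropy function.
h₂(0.137) = −0.137·log₂0.137 − 0.863·log₂0.863 = 0.5763.
C = 1 − 0.5763 = 0.4237 bits per channel use.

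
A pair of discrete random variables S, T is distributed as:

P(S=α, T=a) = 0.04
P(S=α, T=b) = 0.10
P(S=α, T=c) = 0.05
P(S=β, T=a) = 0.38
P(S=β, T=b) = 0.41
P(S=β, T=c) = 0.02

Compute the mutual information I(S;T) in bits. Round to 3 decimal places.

Marginals: p(S) = (0.1900, 0.8100), p(T) = (0.4200, 0.5100, 0.0700).
I(S;T) = H(S) + H(T) − H(S,T).
H(S) = 0.7015, H(T) = 1.2896, H(S,T) = 1.9048.
I(S;T) = 0.7015 + 1.2896 − 1.9048 = 0.086 bits.

0.086 bits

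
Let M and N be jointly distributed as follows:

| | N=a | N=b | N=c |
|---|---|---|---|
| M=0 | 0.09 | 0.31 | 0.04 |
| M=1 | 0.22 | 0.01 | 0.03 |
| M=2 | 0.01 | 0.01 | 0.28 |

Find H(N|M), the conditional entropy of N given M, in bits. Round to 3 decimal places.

0.821 bits

Chain rule: H(N|M) = H(M,N) − H(M).
Marginals: p(M) = (0.4400, 0.2600, 0.3000), p(N) = (0.3200, 0.3300, 0.3500).
H(M,N) = 2.3681 bits; H(M) = 1.5475 bits.
H(N|M) = 2.3681 − 1.5475 = 0.821 bits.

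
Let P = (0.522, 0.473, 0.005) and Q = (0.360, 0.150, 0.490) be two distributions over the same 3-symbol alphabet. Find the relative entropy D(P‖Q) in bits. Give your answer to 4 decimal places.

D(P‖Q) = Σ p·log₂(p/q).
  0.522·log₂(0.522/0.360) = 0.27982
  0.473·log₂(0.473/0.150) = 0.78370
  0.005·log₂(0.005/0.490) = -0.03307
D(P‖Q) = 1.0304 bits.

1.0304 bits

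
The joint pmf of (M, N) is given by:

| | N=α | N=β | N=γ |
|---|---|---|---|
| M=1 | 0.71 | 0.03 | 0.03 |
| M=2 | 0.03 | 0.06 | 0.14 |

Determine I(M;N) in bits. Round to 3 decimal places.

0.400 bits

Marginals: p(M) = (0.7700, 0.2300), p(N) = (0.7400, 0.0900, 0.1700).
I(M;N) = Σ p(x,y)·log₂[p(x,y)/(p(x)p(y))].
  (1,α): 0.71·log₂(1.2461) = 0.2253
  (1,β): 0.03·log₂(0.4329) = -0.0362
  (1,γ): 0.03·log₂(0.2292) = -0.0638
  (2,α): 0.03·log₂(0.1763) = -0.0751
  (2,β): 0.06·log₂(2.8986) = 0.0921
  (2,γ): 0.14·log₂(3.5806) = 0.2576
Sum = 0.400 bits.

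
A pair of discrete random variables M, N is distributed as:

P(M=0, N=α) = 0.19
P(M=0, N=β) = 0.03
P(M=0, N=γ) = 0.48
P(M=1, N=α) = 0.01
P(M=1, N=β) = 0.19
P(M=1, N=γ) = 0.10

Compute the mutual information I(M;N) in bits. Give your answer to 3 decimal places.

0.313 bits

Marginals: p(M) = (0.7000, 0.3000), p(N) = (0.2000, 0.2200, 0.5800).
I(M;N) = Σ p(x,y)·log₂[p(x,y)/(p(x)p(y))].
  (0,α): 0.19·log₂(1.3571) = 0.0837
  (0,β): 0.03·log₂(0.1948) = -0.0708
  (0,γ): 0.48·log₂(1.1823) = 0.1159
  (1,α): 0.01·log₂(0.1667) = -0.0258
  (1,β): 0.19·log₂(2.8788) = 0.2898
  (1,γ): 0.10·log₂(0.5747) = -0.0799
Sum = 0.313 bits.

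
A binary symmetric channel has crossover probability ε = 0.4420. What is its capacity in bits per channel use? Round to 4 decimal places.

0.0097 bits

Binary symmetric channel: C = 1 − h₂(ε) where h₂ is the binary entropy function.
h₂(0.4420) = −0.4420·log₂0.4420 − 0.5580·log₂0.5580 = 0.9903.
C = 1 − 0.9903 = 0.0097 bits per channel use.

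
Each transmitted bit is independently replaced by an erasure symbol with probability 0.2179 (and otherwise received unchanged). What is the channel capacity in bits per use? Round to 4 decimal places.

Binary erasure channel: capacity C = 1 − ε.
C = 1 − 0.2179 = 0.7821 bits per channel use.

0.7821 bits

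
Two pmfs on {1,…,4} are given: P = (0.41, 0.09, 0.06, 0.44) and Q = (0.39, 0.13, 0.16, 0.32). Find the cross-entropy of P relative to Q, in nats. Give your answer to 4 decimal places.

H(P,Q) = −Σ p·ln q.
  −0.41·ln(0.39) = 0.38606
  −0.09·ln(0.13) = 0.18362
  −0.06·ln(0.16) = 0.10995
  −0.44·ln(0.32) = 0.50135
H(P,Q) = 1.1810 nats.

1.1810 nats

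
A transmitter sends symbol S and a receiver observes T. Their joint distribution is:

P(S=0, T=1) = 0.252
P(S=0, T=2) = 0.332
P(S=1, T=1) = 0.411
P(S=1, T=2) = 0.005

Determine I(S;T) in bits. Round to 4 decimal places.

0.3068 bits

Marginals: p(S) = (0.5840, 0.4160), p(T) = (0.6630, 0.3370).
I(S;T) = Σ p(x,y)·log₂[p(x,y)/(p(x)p(y))].
  (0,1): 0.252·log₂(0.6508) = -0.15615
  (0,2): 0.332·log₂(1.6869) = 0.25046
  (1,1): 0.411·log₂(1.4902) = 0.23652
  (1,2): 0.005·log₂(0.0357) = -0.02405
Sum = 0.3068 bits.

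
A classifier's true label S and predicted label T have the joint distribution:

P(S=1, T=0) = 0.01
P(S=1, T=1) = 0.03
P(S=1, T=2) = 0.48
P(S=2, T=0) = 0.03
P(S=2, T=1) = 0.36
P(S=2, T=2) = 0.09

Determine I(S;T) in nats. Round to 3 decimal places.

Marginals: p(S) = (0.5200, 0.4800), p(T) = (0.0400, 0.3900, 0.5700).
I(S;T) = H(S) + H(T) − H(S,T).
H(S) = 0.6923, H(T) = 0.8164, H(S,T) = 1.1933.
I(S;T) = 0.6923 + 0.8164 − 1.1933 = 0.315 nats.

0.315 nats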